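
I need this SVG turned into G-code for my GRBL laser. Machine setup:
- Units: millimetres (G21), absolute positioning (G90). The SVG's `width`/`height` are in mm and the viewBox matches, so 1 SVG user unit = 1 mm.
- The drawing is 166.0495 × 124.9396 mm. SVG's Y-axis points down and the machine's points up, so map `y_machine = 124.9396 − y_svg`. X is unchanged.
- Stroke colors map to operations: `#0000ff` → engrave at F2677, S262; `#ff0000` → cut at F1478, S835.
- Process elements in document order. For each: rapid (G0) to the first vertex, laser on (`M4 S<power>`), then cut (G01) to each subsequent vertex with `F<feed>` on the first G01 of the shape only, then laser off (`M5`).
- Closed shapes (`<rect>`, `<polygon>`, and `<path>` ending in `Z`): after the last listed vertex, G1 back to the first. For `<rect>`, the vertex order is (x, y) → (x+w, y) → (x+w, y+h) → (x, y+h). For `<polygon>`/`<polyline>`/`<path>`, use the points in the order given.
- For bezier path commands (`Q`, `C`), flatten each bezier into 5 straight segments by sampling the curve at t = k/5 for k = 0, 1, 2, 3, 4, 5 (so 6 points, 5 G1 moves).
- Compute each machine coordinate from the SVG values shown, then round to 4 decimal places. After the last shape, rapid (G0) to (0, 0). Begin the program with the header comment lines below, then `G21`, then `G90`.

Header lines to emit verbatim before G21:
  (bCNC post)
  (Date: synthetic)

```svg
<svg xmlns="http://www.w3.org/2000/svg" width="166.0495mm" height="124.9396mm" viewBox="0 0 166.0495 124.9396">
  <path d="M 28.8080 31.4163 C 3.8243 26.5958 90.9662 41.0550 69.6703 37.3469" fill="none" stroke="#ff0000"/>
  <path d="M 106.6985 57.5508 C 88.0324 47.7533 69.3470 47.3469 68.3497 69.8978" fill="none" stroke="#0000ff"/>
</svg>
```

viewBox `0 0 166.0495 124.9396` with mm width/height → 1 unit = 1 mm. Flip: y_m = 124.9396 − y_svg.

**Shape 1** — `<path>` cubic bezier, stroke `#ff0000` → cut (S835, F1478). Control points (SVG): P0=(28.8080,31.4163), P1=(3.8243,26.5958), P2=(90.9662,41.0550), P3=(69.6703,37.3469); sampled at t=k/5. Machine vertices: (28.8080,93.5233) → (25.5083,94.4016) → (38.5318,92.4503) → (57.2913,89.4667) → (71.1998,87.2483) → (69.6703,87.5927). Open path.

**Shape 2** — `<path>` cubic bezier, stroke `#0000ff` → engrave (S262, F2677). Control points (SVG): P0=(106.6985,57.5508), P1=(88.0324,47.7533), P2=(69.3470,47.3469), P3=(68.3497,69.8978); sampled at t=k/5. Machine vertices: (106.6985,67.3888) → (95.6382,72.0318) → (85.4232,73.7698) → (76.9035,71.9516) → (70.9290,65.9260) → (68.3497,55.0418). Open path.

(bCNC post)
(Date: synthetic)
G21
G90
G0 X28.8080 Y93.5233
M4 S835
G01 X25.5083 Y94.4016 F1478
G01 X38.5318 Y92.4503
G01 X57.2913 Y89.4667
G01 X71.1998 Y87.2483
G01 X69.6703 Y87.5927
M5
G0 X106.6985 Y67.3888
M4 S262
G01 X95.6382 Y72.0318 F2677
G01 X85.4232 Y73.7698
G01 X76.9035 Y71.9516
G01 X70.9290 Y65.9260
G01 X68.3497 Y55.0418
M5
G0 X0.0000 Y0.0000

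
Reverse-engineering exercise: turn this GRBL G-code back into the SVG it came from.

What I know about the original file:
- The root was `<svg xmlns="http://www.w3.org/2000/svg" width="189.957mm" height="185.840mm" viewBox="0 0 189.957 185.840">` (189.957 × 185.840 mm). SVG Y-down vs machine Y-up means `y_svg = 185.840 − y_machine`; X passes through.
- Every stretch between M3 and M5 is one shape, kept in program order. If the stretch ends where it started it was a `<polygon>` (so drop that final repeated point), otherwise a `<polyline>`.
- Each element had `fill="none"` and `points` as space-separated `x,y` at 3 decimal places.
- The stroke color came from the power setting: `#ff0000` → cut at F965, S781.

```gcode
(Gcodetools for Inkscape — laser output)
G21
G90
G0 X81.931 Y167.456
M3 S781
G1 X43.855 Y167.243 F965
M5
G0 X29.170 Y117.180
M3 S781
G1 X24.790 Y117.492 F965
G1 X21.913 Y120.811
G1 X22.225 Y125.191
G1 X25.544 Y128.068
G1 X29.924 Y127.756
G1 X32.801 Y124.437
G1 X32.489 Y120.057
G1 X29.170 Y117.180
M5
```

<svg xmlns="http://www.w3.org/2000/svg" width="189.957mm" height="185.840mm" viewBox="0 0 189.957 185.840">
  <polyline points="81.931,18.384 43.855,18.597" fill="none" stroke="#ff0000"/>
  <polygon points="29.170,68.660 24.790,68.348 21.913,65.029 22.225,60.649 25.544,57.772 29.924,58.084 32.801,61.403 32.489,65.783" fill="none" stroke="#ff0000"/>
</svg>

Each laser-on run becomes one SVG element. Flip Y back into SVG space with y_svg = 185.840 − y_machine. Every run uses S781, so all elements get stroke `#ff0000` (cut).

Run 1: The run is open, so emit a `<polyline>` with points (Y-flipped): 81.931,18.384 43.855,18.597.

Run 2: The run returns to its start, so emit a `<polygon>` with points (Y-flipped): 29.170,68.660 24.790,68.348 21.913,65.029 22.225,60.649 25.544,57.772 29.924,58.084 32.801,61.403 32.489,65.783.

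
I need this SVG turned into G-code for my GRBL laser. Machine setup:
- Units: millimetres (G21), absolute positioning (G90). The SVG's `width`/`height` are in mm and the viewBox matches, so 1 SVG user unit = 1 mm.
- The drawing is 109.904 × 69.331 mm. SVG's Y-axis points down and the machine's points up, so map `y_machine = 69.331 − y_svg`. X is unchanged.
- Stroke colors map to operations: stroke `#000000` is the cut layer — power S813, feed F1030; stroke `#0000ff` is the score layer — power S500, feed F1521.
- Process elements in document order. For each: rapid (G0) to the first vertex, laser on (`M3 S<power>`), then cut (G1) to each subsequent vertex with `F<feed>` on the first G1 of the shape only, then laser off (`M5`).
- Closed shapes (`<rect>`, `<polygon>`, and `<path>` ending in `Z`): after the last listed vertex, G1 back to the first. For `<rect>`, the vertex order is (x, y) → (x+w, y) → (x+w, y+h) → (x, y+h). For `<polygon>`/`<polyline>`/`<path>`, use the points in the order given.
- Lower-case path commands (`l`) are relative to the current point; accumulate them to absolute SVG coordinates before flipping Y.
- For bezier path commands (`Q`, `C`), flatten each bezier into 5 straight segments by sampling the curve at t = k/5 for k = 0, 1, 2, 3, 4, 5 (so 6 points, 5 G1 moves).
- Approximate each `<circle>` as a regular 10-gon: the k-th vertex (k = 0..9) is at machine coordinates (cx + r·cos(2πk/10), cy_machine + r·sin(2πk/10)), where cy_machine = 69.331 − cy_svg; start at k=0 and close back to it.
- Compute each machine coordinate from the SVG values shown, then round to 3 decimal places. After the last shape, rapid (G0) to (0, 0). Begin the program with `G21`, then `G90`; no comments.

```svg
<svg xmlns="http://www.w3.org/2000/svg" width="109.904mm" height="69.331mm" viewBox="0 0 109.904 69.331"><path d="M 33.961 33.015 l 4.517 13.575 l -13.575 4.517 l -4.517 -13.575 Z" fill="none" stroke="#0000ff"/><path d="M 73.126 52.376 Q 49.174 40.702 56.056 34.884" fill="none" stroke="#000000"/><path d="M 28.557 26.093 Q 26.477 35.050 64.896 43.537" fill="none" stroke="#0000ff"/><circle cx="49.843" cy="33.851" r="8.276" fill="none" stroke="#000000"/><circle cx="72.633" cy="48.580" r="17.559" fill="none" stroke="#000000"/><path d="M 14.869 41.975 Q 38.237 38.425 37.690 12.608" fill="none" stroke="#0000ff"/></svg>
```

1 u = 1 mm; y_m = 69.331 − y.

[1] `<path>` regular polygon, #0000ff→score S500 F1521: (33.961,36.316) → (38.478,22.741) → (24.903,18.224) → (20.386,31.799) → (33.961,36.316) (closed)

[2] `<path>` quadratic bezier, #000000→cut S813 F1030: (73.126,16.955) → (64.779,21.390) → (58.898,25.357) → (55.484,28.856) → (54.537,31.886) → (56.056,34.447)

[3] `<path>` quadratic bezier, #0000ff→score S500 F1521: (28.557,43.238) → (29.345,39.674) → (33.373,36.148) → (40.641,32.659) → (51.148,29.208) → (64.896,25.794)

[4] `<circle>` circle, #000000→cut S813 F1030: (58.119,35.480) → (56.538,40.345) → (52.400,43.351) → (47.286,43.351) → (43.148,40.345) → (41.567,35.480) → (43.148,30.615) → (47.286,27.609) → (52.400,27.609) → (56.538,30.615) → (58.119,35.480) (closed)

[5] `<circle>` circle, #000000→cut S813 F1030: (90.192,20.751) → (86.839,31.072) → (78.059,37.451) → (67.207,37.451) → (58.427,31.072) → (55.074,20.751) → (58.427,10.430) → (67.207,4.051) → (78.059,4.051) → (86.839,10.430) → (90.192,20.751) (closed)

[6] `<path>` quadratic bezier, #0000ff→score S500 F1521: (14.869,27.356) → (23.260,29.667) → (29.737,33.759) → (34.301,39.632) → (36.952,47.287) → (37.690,56.723)

G21
G90
G0 X33.961 Y36.316
M3 S500
G1 X38.478 Y22.741 F1521
G1 X24.903 Y18.224
G1 X20.386 Y31.799
G1 X33.961 Y36.316
M5
G0 X73.126 Y16.955
M3 S813
G1 X64.779 Y21.390 F1030
G1 X58.898 Y25.357
G1 X55.484 Y28.856
G1 X54.537 Y31.886
G1 X56.056 Y34.447
M5
G0 X28.557 Y43.238
M3 S500
G1 X29.345 Y39.674 F1521
G1 X33.373 Y36.148
G1 X40.641 Y32.659
G1 X51.148 Y29.208
G1 X64.896 Y25.794
M5
G0 X58.119 Y35.480
M3 S813
G1 X56.538 Y40.345 F1030
G1 X52.400 Y43.351
G1 X47.286 Y43.351
G1 X43.148 Y40.345
G1 X41.567 Y35.480
G1 X43.148 Y30.615
G1 X47.286 Y27.609
G1 X52.400 Y27.609
G1 X56.538 Y30.615
G1 X58.119 Y35.480
M5
G0 X90.192 Y20.751
M3 S813
G1 X86.839 Y31.072 F1030
G1 X78.059 Y37.451
G1 X67.207 Y37.451
G1 X58.427 Y31.072
G1 X55.074 Y20.751
G1 X58.427 Y10.430
G1 X67.207 Y4.051
G1 X78.059 Y4.051
G1 X86.839 Y10.430
G1 X90.192 Y20.751
M5
G0 X14.869 Y27.356
M3 S500
G1 X23.260 Y29.667 F1521
G1 X29.737 Y33.759
G1 X34.301 Y39.632
G1 X36.952 Y47.287
G1 X37.690 Y56.723
M5
G0 X0.000 Y0.000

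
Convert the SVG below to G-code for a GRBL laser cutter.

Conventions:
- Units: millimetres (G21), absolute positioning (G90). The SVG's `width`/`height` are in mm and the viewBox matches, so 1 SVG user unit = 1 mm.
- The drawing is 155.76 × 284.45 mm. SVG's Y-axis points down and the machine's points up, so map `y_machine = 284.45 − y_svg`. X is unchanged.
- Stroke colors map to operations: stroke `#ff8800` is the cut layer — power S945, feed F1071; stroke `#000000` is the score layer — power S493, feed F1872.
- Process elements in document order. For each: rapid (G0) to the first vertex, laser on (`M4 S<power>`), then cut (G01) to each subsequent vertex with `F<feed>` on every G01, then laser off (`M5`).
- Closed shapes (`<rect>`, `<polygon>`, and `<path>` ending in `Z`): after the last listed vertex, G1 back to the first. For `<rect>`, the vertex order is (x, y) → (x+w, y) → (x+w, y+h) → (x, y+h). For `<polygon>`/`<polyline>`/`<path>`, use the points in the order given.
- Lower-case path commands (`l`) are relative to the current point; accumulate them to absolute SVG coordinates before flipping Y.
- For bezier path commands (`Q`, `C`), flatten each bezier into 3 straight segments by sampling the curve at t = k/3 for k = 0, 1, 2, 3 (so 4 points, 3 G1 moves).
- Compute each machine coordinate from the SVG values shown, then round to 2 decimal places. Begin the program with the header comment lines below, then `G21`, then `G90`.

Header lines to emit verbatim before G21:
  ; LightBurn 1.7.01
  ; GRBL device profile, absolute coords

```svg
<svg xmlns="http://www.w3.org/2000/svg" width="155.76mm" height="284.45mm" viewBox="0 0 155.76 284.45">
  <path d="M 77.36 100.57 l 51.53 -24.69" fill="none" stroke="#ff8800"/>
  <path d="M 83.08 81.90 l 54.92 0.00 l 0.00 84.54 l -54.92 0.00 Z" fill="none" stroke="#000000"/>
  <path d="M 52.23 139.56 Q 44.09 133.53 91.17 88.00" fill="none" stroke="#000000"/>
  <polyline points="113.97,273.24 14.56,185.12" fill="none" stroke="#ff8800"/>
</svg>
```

Since the viewBox matches the mm dimensions, user units are millimetres directly. The only transform is the Y-flip y_m = 284.45 − y_svg.

Shape 1 is a line segment drawn with `<path>`. Its stroke #ff8800 means cut at S945, F1071. After flipping Y the toolpath is (77.36,183.88) → (128.89,208.57).

Shape 2 is a rectangle drawn with `<path>`. Its stroke #000000 means score at S493, F1872. After flipping Y the toolpath is (83.08,202.55) → (138.00,202.55) → (138.00,118.01) → (83.08,118.01) → (83.08,202.55), returning to the start.

Shape 3 is a quadratic bezier drawn with `<path>`. Its stroke #000000 means score at S493, F1872. After flipping Y the toolpath is (52.23,144.89) → (52.94,153.30) → (65.92,170.49) → (91.17,196.45).

Shape 4 is a line segment drawn with `<polyline>`. Its stroke #ff8800 means cut at S945, F1071. After flipping Y the toolpath is (113.97,11.21) → (14.56,99.33).

; LightBurn 1.7.01
; GRBL device profile, absolute coords
G21
G90
G0 X77.36 Y183.88
M4 S945
G01 X128.89 Y208.57 F1071
M5
G0 X83.08 Y202.55
M4 S493
G01 X138.00 Y202.55 F1872
G01 X138.00 Y118.01 F1872
G01 X83.08 Y118.01 F1872
G01 X83.08 Y202.55 F1872
M5
G0 X52.23 Y144.89
M4 S493
G01 X52.94 Y153.30 F1872
G01 X65.92 Y170.49 F1872
G01 X91.17 Y196.45 F1872
M5
G0 X113.97 Y11.21
M4 S945
G01 X14.56 Y99.33 F1071
M5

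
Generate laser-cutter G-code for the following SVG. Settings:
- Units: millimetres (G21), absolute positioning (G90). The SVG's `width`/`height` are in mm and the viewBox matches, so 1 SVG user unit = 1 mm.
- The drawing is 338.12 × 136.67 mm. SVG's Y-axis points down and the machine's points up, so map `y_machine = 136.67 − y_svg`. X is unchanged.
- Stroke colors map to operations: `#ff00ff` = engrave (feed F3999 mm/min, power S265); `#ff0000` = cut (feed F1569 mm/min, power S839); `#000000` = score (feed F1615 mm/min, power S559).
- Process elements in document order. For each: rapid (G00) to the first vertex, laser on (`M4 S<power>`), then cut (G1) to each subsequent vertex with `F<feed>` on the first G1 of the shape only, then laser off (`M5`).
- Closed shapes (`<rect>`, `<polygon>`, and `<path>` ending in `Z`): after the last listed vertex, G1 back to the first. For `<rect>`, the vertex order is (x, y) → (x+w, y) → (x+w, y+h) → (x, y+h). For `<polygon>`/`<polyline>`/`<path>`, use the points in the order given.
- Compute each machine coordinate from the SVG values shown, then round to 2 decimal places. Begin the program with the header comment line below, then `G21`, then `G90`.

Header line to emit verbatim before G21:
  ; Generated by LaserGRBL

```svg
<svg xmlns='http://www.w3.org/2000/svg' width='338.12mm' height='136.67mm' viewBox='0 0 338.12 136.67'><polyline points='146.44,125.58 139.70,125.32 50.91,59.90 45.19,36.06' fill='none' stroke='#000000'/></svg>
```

1 u = 1 mm; y_m = 136.67 − y.

[1] `<polyline>` open polyline, #000000→score S559 F1615: (146.44,11.09) → (139.70,11.35) → (50.91,76.77) → (45.19,100.61)

; Generated by LaserGRBL
G21
G90
G00 X146.44 Y11.09
M4 S559
G1 X139.70 Y11.35 F1615
G1 X50.91 Y76.77
G1 X45.19 Y100.61
M5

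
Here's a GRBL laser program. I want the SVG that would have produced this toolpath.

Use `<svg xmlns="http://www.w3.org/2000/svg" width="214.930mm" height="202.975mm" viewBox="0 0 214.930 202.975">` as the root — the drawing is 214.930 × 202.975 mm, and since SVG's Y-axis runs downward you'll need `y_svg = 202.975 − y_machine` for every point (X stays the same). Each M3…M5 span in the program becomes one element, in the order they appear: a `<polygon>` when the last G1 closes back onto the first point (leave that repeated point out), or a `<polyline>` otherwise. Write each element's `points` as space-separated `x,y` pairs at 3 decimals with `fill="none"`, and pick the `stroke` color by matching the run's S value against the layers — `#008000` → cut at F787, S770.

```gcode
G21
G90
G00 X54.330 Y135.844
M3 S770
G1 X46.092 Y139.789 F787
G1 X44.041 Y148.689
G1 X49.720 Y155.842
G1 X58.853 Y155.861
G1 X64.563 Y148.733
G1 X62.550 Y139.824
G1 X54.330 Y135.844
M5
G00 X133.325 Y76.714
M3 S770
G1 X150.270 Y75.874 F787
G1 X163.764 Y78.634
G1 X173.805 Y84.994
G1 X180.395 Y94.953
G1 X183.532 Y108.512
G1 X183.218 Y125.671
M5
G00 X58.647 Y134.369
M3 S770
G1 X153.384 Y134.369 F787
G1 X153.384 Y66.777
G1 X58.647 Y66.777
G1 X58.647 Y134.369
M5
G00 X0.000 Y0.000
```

Each laser-on run becomes one SVG element. Flip Y back into SVG space with y_svg = 202.975 − y_machine. Every run uses S770, so all elements get stroke `#008000` (cut).

Run 1: The run returns to its start, so emit a `<polygon>` with points (Y-flipped): 54.330,67.131 46.092,63.186 44.041,54.286 49.720,47.133 58.853,47.114 64.563,54.242 62.550,63.151.

Run 2: The run is open, so emit a `<polyline>` with points (Y-flipped): 133.325,126.261 150.270,127.101 163.764,124.341 173.805,117.981 180.395,108.022 183.532,94.463 183.218,77.304.

Run 3: The run returns to its start, so emit a `<polygon>` with points (Y-flipped): 58.647,68.606 153.384,68.606 153.384,136.198 58.647,136.198.

<svg xmlns="http://www.w3.org/2000/svg" width="214.930mm" height="202.975mm" viewBox="0 0 214.930 202.975">
  <polygon points="54.330,67.131 46.092,63.186 44.041,54.286 49.720,47.133 58.853,47.114 64.563,54.242 62.550,63.151" fill="none" stroke="#008000"/>
  <polyline points="133.325,126.261 150.270,127.101 163.764,124.341 173.805,117.981 180.395,108.022 183.532,94.463 183.218,77.304" fill="none" stroke="#008000"/>
  <polygon points="58.647,68.606 153.384,68.606 153.384,136.198 58.647,136.198" fill="none" stroke="#008000"/>
</svg>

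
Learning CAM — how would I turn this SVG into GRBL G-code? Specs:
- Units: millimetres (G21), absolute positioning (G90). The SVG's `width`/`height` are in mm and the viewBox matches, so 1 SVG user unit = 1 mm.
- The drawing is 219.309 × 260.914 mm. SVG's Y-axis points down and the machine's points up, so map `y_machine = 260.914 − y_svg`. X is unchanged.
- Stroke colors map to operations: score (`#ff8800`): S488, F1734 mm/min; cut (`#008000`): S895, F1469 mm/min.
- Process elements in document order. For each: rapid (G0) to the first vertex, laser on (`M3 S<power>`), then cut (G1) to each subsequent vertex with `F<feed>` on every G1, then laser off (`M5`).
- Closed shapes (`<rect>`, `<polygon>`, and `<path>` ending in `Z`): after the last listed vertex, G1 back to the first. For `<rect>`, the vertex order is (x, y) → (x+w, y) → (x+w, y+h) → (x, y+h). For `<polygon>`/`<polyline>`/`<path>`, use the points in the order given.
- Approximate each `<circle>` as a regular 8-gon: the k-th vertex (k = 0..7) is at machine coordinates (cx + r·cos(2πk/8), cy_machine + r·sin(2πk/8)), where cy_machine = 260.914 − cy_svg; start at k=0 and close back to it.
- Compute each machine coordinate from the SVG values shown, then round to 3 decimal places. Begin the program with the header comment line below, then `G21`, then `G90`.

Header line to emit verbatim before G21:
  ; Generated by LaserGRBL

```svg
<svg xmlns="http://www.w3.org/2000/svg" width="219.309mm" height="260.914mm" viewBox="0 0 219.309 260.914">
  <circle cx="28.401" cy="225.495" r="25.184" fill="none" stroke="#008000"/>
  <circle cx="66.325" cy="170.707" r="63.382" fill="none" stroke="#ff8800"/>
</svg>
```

viewBox `0 0 219.309 260.914` with mm width/height → 1 unit = 1 mm. Flip: y_m = 260.914 − y_svg.

**Shape 1** — `<circle>` circle, stroke `#008000` → cut (S895, F1469). Machine vertices: (53.585,35.419) → (46.209,53.227) → (28.401,60.603) → (10.593,53.227) → (3.217,35.419) → (10.593,17.611) → (28.401,10.235) → (46.209,17.611) → (53.585,35.419). Closed: final G1 returns to the first vertex.

**Shape 2** — `<circle>` circle, stroke `#ff8800` → score (S488, F1734). Machine vertices: (129.707,90.207) → (111.143,135.025) → (66.325,153.589) → (21.507,135.025) → (2.943,90.207) → (21.507,45.389) → (66.325,26.825) → (111.143,45.389) → (129.707,90.207). Closed: final G1 returns to the first vertex.

; Generated by LaserGRBL
G21
G90
G0 X53.585 Y35.419
M3 S895
G1 X46.209 Y53.227 F1469
G1 X28.401 Y60.603 F1469
G1 X10.593 Y53.227 F1469
G1 X3.217 Y35.419 F1469
G1 X10.593 Y17.611 F1469
G1 X28.401 Y10.235 F1469
G1 X46.209 Y17.611 F1469
G1 X53.585 Y35.419 F1469
M5
G0 X129.707 Y90.207
M3 S488
G1 X111.143 Y135.025 F1734
G1 X66.325 Y153.589 F1734
G1 X21.507 Y135.025 F1734
G1 X2.943 Y90.207 F1734
G1 X21.507 Y45.389 F1734
G1 X66.325 Y26.825 F1734
G1 X111.143 Y45.389 F1734
G1 X129.707 Y90.207 F1734
M5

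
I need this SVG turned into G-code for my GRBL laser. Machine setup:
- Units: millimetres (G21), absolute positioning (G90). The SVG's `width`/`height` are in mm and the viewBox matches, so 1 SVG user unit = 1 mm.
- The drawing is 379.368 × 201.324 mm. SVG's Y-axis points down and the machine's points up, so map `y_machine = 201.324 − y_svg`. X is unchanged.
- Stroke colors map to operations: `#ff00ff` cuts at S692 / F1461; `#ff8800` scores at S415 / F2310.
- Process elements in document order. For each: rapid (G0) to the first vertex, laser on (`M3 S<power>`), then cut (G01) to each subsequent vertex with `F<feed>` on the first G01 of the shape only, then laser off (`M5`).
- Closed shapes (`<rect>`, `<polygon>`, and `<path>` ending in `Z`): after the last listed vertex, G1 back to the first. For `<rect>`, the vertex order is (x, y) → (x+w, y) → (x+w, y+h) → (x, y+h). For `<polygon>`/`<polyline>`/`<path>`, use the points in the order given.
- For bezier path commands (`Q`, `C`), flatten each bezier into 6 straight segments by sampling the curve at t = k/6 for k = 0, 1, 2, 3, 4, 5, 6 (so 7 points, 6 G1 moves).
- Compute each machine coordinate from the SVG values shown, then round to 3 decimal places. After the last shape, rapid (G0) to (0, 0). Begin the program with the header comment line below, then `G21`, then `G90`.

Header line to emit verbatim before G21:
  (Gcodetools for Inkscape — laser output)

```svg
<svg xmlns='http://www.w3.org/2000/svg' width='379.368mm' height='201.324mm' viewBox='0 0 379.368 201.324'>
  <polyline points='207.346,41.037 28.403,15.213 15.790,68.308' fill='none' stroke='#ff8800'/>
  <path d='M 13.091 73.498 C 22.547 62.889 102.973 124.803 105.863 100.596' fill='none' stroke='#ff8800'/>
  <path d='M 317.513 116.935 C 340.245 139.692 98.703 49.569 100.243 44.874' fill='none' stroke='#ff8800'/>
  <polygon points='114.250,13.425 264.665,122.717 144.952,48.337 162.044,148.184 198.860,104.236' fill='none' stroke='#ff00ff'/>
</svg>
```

(Gcodetools for Inkscape — laser output)
G21
G90
G0 X207.346 Y160.287
M3 S415
G01 X28.403 Y186.111 F2310
G01 X15.790 Y133.016
M5
G0 X13.091 Y127.826
M3 S415
G01 X23.046 Y127.821 F2310
G01 X40.703 Y120.136
G01 X61.939 Y109.178
G01 X82.628 Y99.352
G01 X98.644 Y95.067
G01 X105.863 Y100.728
M5
G0 X317.513 Y84.389
M3 S415
G01 X309.205 Y81.499 F2310
G01 X270.945 Y91.914
G01 X216.825 Y110.125
G01 X160.939 Y130.624
G01 X117.381 Y147.902
G01 X100.243 Y156.450
M5
G0 X114.250 Y187.899
M3 S692
G01 X264.665 Y78.607 F1461
G01 X144.952 Y152.987
G01 X162.044 Y53.140
G01 X198.860 Y97.088
G01 X114.250 Y187.899
M5
G0 X0.000 Y0.000

Since the viewBox matches the mm dimensions, user units are millimetres directly. The only transform is the Y-flip y_m = 201.324 − y_svg.

Shape 1 is a open polyline drawn with `<polyline>`. Its stroke #ff8800 means score at S415, F2310. After flipping Y the toolpath is (207.346,160.287) → (28.403,186.111) → (15.790,133.016).

Shape 2 is a cubic bezier drawn with `<path>`. Its stroke #ff8800 means score at S415, F2310. After flipping Y the toolpath is (13.091,127.826) → (23.046,127.821) → (40.703,120.136) → (61.939,109.178) → (82.628,99.352) → (98.644,95.067) → (105.863,100.728).

Shape 3 is a cubic bezier drawn with `<path>`. Its stroke #ff8800 means score at S415, F2310. After flipping Y the toolpath is (317.513,84.389) → (309.205,81.499) → (270.945,91.914) → (216.825,110.125) → (160.939,130.624) → (117.381,147.902) → (100.243,156.450).

Shape 4 is a closed polygon drawn with `<polygon>`. Its stroke #ff00ff means cut at S692, F1461. After flipping Y the toolpath is (114.250,187.899) → (264.665,78.607) → (144.952,152.987) → (162.044,53.140) → (198.860,97.088) → (114.250,187.899), returning to the start.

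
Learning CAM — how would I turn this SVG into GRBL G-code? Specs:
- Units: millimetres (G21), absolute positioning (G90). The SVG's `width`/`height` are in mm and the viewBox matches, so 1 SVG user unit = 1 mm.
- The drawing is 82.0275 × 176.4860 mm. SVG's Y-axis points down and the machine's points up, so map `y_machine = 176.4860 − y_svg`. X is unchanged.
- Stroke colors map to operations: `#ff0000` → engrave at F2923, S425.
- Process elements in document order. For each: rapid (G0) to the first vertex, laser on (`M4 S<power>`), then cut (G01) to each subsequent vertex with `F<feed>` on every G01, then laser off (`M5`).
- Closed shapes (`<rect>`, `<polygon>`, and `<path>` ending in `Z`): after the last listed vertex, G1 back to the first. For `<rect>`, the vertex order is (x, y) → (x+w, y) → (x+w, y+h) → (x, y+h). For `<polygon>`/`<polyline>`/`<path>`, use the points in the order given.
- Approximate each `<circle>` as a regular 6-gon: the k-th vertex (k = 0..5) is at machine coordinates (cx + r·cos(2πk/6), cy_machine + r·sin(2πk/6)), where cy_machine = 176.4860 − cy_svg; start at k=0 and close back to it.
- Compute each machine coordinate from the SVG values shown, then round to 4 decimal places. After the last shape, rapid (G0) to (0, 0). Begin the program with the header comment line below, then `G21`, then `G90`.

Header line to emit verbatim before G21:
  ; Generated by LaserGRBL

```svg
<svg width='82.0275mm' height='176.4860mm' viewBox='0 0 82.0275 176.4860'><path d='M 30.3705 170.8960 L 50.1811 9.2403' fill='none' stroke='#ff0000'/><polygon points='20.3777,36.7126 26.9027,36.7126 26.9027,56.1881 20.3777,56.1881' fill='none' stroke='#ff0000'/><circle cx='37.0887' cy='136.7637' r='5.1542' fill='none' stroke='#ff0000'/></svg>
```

Since the viewBox matches the mm dimensions, user units are millimetres directly. The only transform is the Y-flip y_m = 176.4860 − y_svg.

Shape 1 is a line segment drawn with `<path>`. Its stroke #ff0000 means engrave at S425, F2923. After flipping Y the toolpath is (30.3705,5.5900) → (50.1811,167.2457).

Shape 2 is a rectangle drawn with `<polygon>`. Its stroke #ff0000 means engrave at S425, F2923. After flipping Y the toolpath is (20.3777,139.7734) → (26.9027,139.7734) → (26.9027,120.2979) → (20.3777,120.2979) → (20.3777,139.7734), returning to the start.

Shape 3 is a circle drawn with `<circle>`. Its stroke #ff0000 means engrave at S425, F2923. After flipping Y the toolpath is (42.2429,39.7223) → (39.6658,44.1860) → (34.5116,44.1860) → (31.9345,39.7223) → (34.5116,35.2586) → (39.6658,35.2586) → (42.2429,39.7223), returning to the start.

; Generated by LaserGRBL
G21
G90
G0 X30.3705 Y5.5900
M4 S425
G01 X50.1811 Y167.2457 F2923
M5
G0 X20.3777 Y139.7734
M4 S425
G01 X26.9027 Y139.7734 F2923
G01 X26.9027 Y120.2979 F2923
G01 X20.3777 Y120.2979 F2923
G01 X20.3777 Y139.7734 F2923
M5
G0 X42.2429 Y39.7223
M4 S425
G01 X39.6658 Y44.1860 F2923
G01 X34.5116 Y44.1860 F2923
G01 X31.9345 Y39.7223 F2923
G01 X34.5116 Y35.2586 F2923
G01 X39.6658 Y35.2586 F2923
G01 X42.2429 Y39.7223 F2923
M5
G0 X0.0000 Y0.0000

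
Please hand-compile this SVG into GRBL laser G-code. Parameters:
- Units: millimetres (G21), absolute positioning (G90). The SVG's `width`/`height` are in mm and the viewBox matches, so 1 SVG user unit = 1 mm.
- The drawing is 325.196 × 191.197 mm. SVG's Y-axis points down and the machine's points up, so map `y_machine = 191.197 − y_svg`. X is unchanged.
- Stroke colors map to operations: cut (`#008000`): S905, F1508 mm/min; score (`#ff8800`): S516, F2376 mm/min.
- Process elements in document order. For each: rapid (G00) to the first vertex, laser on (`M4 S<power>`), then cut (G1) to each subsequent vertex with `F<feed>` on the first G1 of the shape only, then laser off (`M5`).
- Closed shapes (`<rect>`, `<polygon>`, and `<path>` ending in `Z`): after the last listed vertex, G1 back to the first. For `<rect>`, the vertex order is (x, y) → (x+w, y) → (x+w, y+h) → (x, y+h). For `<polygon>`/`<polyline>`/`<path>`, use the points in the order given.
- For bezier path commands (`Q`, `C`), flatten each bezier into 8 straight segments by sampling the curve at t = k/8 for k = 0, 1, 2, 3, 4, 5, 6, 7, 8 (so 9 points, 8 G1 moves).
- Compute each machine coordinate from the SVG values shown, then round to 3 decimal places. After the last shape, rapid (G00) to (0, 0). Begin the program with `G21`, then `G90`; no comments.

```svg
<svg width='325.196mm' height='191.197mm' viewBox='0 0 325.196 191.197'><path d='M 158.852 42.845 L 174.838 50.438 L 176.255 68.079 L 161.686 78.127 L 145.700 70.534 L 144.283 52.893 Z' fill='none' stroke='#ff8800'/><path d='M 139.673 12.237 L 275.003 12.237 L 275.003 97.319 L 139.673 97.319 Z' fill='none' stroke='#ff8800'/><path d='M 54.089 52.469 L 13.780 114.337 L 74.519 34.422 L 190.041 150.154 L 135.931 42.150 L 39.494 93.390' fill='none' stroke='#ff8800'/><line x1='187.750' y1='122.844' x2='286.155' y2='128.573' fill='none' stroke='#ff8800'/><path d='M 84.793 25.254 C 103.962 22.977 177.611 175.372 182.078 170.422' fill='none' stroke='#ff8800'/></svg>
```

Since the viewBox matches the mm dimensions, user units are millimetres directly. The only transform is the Y-flip y_m = 191.197 − y_svg.

Shape 1 is a regular polygon drawn with `<path>`. Its stroke #ff8800 means score at S516, F2376. After flipping Y the toolpath is (158.852,148.352) → (174.838,140.759) → (176.255,123.118) → (161.686,113.070) → (145.700,120.663) → (144.283,138.304) → (158.852,148.352), returning to the start.

Shape 2 is a rectangle drawn with `<path>`. Its stroke #ff8800 means score at S516, F2376. After flipping Y the toolpath is (139.673,178.960) → (275.003,178.960) → (275.003,93.878) → (139.673,93.878) → (139.673,178.960), returning to the start.

Shape 3 is a open polyline drawn with `<path>`. Its stroke #ff8800 means score at S516, F2376. After flipping Y the toolpath is (54.089,138.728) → (13.780,76.860) → (74.519,156.775) → (190.041,41.043) → (135.931,149.047) → (39.494,97.807).

Shape 4 is a line segment drawn with `<line>`. Its stroke #ff8800 means score at S516, F2376. After flipping Y the toolpath is (187.750,68.353) → (286.155,62.624).

Shape 5 is a cubic bezier drawn with `<path>`. Its stroke #ff8800 means score at S516, F2376. After flipping Y the toolpath is (84.793,165.943) → (94.294,160.156) → (107.453,143.525) → (122.821,119.706) → (138.949,92.357) → (154.388,65.132) → (167.688,41.689) → (177.401,25.685) → (182.078,20.775).

G21
G90
G00 X158.852 Y148.352
M4 S516
G1 X174.838 Y140.759 F2376
G1 X176.255 Y123.118
G1 X161.686 Y113.070
G1 X145.700 Y120.663
G1 X144.283 Y138.304
G1 X158.852 Y148.352
M5
G00 X139.673 Y178.960
M4 S516
G1 X275.003 Y178.960 F2376
G1 X275.003 Y93.878
G1 X139.673 Y93.878
G1 X139.673 Y178.960
M5
G00 X54.089 Y138.728
M4 S516
G1 X13.780 Y76.860 F2376
G1 X74.519 Y156.775
G1 X190.041 Y41.043
G1 X135.931 Y149.047
G1 X39.494 Y97.807
M5
G00 X187.750 Y68.353
M4 S516
G1 X286.155 Y62.624 F2376
M5
G00 X84.793 Y165.943
M4 S516
G1 X94.294 Y160.156 F2376
G1 X107.453 Y143.525
G1 X122.821 Y119.706
G1 X138.949 Y92.357
G1 X154.388 Y65.132
G1 X167.688 Y41.689
G1 X177.401 Y25.685
G1 X182.078 Y20.775
M5
G00 X0.000 Y0.000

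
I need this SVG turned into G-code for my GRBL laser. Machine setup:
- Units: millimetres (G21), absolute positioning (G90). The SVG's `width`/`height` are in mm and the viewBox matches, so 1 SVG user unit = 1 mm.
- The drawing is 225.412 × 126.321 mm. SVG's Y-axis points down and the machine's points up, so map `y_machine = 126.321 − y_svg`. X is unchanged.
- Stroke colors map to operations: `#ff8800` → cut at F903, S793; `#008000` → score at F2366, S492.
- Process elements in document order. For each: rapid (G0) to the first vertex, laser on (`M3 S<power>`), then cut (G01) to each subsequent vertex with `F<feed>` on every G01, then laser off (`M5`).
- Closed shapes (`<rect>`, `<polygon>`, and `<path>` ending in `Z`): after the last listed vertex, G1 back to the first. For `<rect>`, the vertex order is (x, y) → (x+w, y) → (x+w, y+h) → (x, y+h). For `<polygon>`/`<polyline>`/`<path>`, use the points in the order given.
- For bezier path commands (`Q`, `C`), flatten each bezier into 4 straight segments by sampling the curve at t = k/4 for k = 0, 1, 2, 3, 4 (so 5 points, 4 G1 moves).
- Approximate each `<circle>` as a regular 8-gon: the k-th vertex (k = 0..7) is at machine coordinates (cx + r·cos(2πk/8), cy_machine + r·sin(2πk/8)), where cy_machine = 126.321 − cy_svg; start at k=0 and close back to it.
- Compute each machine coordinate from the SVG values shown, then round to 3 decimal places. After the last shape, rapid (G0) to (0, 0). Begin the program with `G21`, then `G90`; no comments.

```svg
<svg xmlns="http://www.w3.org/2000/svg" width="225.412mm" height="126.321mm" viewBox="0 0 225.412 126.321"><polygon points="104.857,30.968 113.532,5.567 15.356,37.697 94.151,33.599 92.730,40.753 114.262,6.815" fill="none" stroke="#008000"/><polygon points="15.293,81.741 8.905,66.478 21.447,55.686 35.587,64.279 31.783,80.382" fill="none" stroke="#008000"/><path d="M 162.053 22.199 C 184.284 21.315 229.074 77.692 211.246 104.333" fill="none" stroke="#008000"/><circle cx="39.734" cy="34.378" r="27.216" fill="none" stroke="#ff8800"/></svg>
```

1 u = 1 mm; y_m = 126.321 − y.

[1] `<polygon>` closed polygon, #008000→score S492 F2366: (104.857,95.353) → (113.532,120.754) → (15.356,88.624) → (94.151,92.722) → (92.730,85.568) → (114.262,119.506) → (104.857,95.353) (closed)

[2] `<polygon>` regular polygon, #008000→score S492 F2366: (15.293,44.580) → (8.905,59.843) → (21.447,70.635) → (35.587,62.042) → (31.783,45.939) → (15.293,44.580) (closed)

[3] `<path>` cubic bezier, #008000→score S492 F2366: (162.053,104.122) → (181.625,95.408) → (201.672,73.377) → (214.207,46.185) → (211.246,21.988)

[4] `<circle>` circle, #ff8800→cut S793 F903: (66.950,91.943) → (58.979,111.188) → (39.734,119.159) → (20.489,111.188) → (12.518,91.943) → (20.489,72.698) → (39.734,64.727) → (58.979,72.698) → (66.950,91.943) (closed)

G21
G90
G0 X104.857 Y95.353
M3 S492
G01 X113.532 Y120.754 F2366
G01 X15.356 Y88.624 F2366
G01 X94.151 Y92.722 F2366
G01 X92.730 Y85.568 F2366
G01 X114.262 Y119.506 F2366
G01 X104.857 Y95.353 F2366
M5
G0 X15.293 Y44.580
M3 S492
G01 X8.905 Y59.843 F2366
G01 X21.447 Y70.635 F2366
G01 X35.587 Y62.042 F2366
G01 X31.783 Y45.939 F2366
G01 X15.293 Y44.580 F2366
M5
G0 X162.053 Y104.122
M3 S492
G01 X181.625 Y95.408 F2366
G01 X201.672 Y73.377 F2366
G01 X214.207 Y46.185 F2366
G01 X211.246 Y21.988 F2366
M5
G0 X66.950 Y91.943
M3 S793
G01 X58.979 Y111.188 F903
G01 X39.734 Y119.159 F903
G01 X20.489 Y111.188 F903
G01 X12.518 Y91.943 F903
G01 X20.489 Y72.698 F903
G01 X39.734 Y64.727 F903
G01 X58.979 Y72.698 F903
G01 X66.950 Y91.943 F903
M5
G0 X0.000 Y0.000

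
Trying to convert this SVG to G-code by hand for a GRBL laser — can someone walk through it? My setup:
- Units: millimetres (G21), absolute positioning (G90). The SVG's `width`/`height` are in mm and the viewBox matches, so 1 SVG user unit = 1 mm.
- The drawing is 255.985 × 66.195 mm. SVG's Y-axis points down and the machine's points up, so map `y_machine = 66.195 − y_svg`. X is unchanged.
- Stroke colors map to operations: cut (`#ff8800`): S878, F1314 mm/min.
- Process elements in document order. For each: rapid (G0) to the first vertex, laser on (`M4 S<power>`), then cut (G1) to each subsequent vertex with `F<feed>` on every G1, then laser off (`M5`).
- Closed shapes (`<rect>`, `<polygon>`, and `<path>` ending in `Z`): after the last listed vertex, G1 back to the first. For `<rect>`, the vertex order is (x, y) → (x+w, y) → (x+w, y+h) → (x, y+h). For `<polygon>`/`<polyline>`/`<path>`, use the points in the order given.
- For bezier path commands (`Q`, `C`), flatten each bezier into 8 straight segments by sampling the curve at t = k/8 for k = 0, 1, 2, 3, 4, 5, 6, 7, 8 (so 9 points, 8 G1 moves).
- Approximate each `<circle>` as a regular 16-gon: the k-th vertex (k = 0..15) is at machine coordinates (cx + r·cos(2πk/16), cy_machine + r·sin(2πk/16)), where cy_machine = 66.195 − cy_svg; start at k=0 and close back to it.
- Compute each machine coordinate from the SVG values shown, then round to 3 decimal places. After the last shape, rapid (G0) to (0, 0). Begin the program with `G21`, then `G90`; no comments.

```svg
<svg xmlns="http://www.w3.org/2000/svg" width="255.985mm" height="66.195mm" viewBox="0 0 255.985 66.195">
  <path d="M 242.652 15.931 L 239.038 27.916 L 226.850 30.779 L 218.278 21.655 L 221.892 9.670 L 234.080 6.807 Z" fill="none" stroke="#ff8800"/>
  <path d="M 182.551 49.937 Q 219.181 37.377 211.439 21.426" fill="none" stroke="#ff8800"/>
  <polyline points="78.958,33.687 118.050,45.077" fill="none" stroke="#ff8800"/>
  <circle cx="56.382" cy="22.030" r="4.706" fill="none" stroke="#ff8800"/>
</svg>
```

G21
G90
G0 X242.652 Y50.264
M4 S878
G1 X239.038 Y38.279 F1314
G1 X226.850 Y35.416 F1314
G1 X218.278 Y44.540 F1314
G1 X221.892 Y56.525 F1314
G1 X234.080 Y59.388 F1314
G1 X242.652 Y50.264 F1314
M5
G0 X182.551 Y16.258
M4 S878
G1 X191.015 Y19.451 F1314
G1 X198.093 Y22.750 F1314
G1 X203.784 Y26.155 F1314
G1 X208.088 Y29.666 F1314
G1 X211.006 Y33.283 F1314
G1 X212.537 Y37.005 F1314
G1 X212.681 Y40.834 F1314
G1 X211.439 Y44.769 F1314
M5
G0 X78.958 Y32.508
M4 S878
G1 X118.050 Y21.118 F1314
M5
G0 X61.088 Y44.165
M4 S878
G1 X60.730 Y45.966 F1314
G1 X59.710 Y47.493 F1314
G1 X58.183 Y48.513 F1314
G1 X56.382 Y48.871 F1314
G1 X54.581 Y48.513 F1314
G1 X53.054 Y47.493 F1314
G1 X52.034 Y45.966 F1314
G1 X51.676 Y44.165 F1314
G1 X52.034 Y42.364 F1314
G1 X53.054 Y40.837 F1314
G1 X54.581 Y39.817 F1314
G1 X56.382 Y39.459 F1314
G1 X58.183 Y39.817 F1314
G1 X59.710 Y40.837 F1314
G1 X60.730 Y42.364 F1314
G1 X61.088 Y44.165 F1314
M5
G0 X0.000 Y0.000

viewBox `0 0 255.985 66.195` with mm width/height → 1 unit = 1 mm. Flip: y_m = 66.195 − y_svg.

**Shape 1** — `<path>` regular polygon, stroke `#ff8800` → cut (S878, F1314). Machine vertices: (242.652,50.264) → (239.038,38.279) → (226.850,35.416) → (218.278,44.540) → (221.892,56.525) → (234.080,59.388) → (242.652,50.264). Closed: final G1 returns to the first vertex.

**Shape 2** — `<path>` quadratic bezier, stroke `#ff8800` → cut (S878, F1314). Control points (SVG): P0=(182.551,49.937), P1=(219.181,37.377), P2=(211.439,21.426); sampled at t=k/8. Machine vertices: (182.551,16.258) → (191.015,19.451) → (198.093,22.750) → (203.784,26.155) → (208.088,29.666) → (211.006,33.283) → (212.537,37.005) → (212.681,40.834) → (211.439,44.769). Open path.

**Shape 3** — `<polyline>` line segment, stroke `#ff8800` → cut (S878, F1314). Machine vertices: (78.958,32.508) → (118.050,21.118). Open path.

**Shape 4** — `<circle>` circle, stroke `#ff8800` → cut (S878, F1314). Machine vertices: (61.088,44.165) → (60.730,45.966) → (59.710,47.493) → (58.183,48.513) → (56.382,48.871) → (54.581,48.513) → (53.054,47.493) → (52.034,45.966) → (51.676,44.165) → (52.034,42.364) → (53.054,40.837) → (54.581,39.817) → (56.382,39.459) → (58.183,39.817) → (59.710,40.837) → (60.730,42.364) → (61.088,44.165). Closed: final G1 returns to the first vertex.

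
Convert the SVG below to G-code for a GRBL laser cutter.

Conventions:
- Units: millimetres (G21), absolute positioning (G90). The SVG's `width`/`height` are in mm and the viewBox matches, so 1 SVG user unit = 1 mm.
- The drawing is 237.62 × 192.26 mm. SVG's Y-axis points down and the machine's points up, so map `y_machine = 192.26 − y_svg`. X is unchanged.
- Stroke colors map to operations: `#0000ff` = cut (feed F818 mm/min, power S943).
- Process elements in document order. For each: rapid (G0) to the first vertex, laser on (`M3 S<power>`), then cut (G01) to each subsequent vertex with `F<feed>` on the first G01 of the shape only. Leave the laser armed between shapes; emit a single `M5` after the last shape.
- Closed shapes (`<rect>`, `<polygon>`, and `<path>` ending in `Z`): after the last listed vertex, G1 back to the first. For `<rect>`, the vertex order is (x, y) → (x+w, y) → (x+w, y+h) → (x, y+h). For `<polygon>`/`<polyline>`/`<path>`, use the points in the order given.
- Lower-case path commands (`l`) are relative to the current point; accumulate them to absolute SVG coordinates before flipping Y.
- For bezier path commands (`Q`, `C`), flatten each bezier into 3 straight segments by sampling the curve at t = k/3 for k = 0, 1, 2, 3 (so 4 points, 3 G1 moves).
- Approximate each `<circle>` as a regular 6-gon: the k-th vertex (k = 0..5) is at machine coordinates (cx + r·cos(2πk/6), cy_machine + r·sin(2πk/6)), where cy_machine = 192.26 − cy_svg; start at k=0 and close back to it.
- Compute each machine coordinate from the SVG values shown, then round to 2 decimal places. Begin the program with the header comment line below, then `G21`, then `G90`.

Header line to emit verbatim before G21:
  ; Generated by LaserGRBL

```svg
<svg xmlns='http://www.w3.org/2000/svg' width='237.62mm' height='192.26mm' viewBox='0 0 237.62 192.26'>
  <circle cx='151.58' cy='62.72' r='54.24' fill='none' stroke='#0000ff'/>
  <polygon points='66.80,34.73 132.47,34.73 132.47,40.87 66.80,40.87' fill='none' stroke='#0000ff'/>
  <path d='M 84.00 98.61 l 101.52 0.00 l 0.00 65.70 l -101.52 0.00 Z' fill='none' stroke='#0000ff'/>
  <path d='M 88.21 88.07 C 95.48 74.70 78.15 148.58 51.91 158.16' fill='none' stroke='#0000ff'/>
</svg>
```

; Generated by LaserGRBL
G21
G90
G0 X205.82 Y129.54
M3 S943
G01 X178.70 Y176.51 F818
G01 X124.46 Y176.51
G01 X97.34 Y129.54
G01 X124.46 Y82.57
G01 X178.70 Y82.57
G01 X205.82 Y129.54
G0 X66.80 Y157.53
M3 S943
G01 X132.47 Y157.53 F818
G01 X132.47 Y151.39
G01 X66.80 Y151.39
G01 X66.80 Y157.53
G0 X84.00 Y93.65
M3 S943
G01 X185.52 Y93.65 F818
G01 X185.52 Y27.95
G01 X84.00 Y27.95
G01 X84.00 Y93.65
G0 X88.21 Y104.19
M3 S943
G01 X87.86 Y94.09 F818
G01 X74.60 Y59.50
G01 X51.91 Y34.10
M5

Since the viewBox matches the mm dimensions, user units are millimetres directly. The only transform is the Y-flip y_m = 192.26 − y_svg.

Shape 1 is a circle drawn with `<circle>`. Its stroke #0000ff means cut at S943, F818. After flipping Y the toolpath is (205.82,129.54) → (178.70,176.51) → (124.46,176.51) → (97.34,129.54) → (124.46,82.57) → (178.70,82.57) → (205.82,129.54), returning to the start.

Shape 2 is a rectangle drawn with `<polygon>`. Its stroke #0000ff means cut at S943, F818. After flipping Y the toolpath is (66.80,157.53) → (132.47,157.53) → (132.47,151.39) → (66.80,151.39) → (66.80,157.53), returning to the start.

Shape 3 is a rectangle drawn with `<path>`. Its stroke #0000ff means cut at S943, F818. After flipping Y the toolpath is (84.00,93.65) → (185.52,93.65) → (185.52,27.95) → (84.00,27.95) → (84.00,93.65), returning to the start.

Shape 4 is a cubic bezier drawn with `<path>`. Its stroke #0000ff means cut at S943, F818. After flipping Y the toolpath is (88.21,104.19) → (87.86,94.09) → (74.60,59.50) → (51.91,34.10).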